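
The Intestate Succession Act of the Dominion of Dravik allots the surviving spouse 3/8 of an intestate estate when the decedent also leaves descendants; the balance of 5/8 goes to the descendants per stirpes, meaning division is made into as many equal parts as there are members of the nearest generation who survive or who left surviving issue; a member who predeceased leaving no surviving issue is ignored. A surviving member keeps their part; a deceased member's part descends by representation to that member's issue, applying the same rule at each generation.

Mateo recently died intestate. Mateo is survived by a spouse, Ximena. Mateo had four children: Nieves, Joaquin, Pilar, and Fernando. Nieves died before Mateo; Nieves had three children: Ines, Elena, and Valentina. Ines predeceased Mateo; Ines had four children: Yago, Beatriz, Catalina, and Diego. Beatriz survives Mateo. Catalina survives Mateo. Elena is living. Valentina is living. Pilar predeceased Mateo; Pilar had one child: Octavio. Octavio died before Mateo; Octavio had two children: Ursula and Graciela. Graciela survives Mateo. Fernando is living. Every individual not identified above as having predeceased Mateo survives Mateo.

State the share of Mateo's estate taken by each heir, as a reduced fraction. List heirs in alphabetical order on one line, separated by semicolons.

Beatriz 5/384; Catalina 5/384; Diego 5/384; Elena 5/96; Fernando 5/32; Graciela 5/64; Joaquin 5/32; Ursula 5/64; Valentina 5/96; Ximena 3/8; Yago 5/384

Ximena, as surviving spouse, takes 3/8.
The remaining 5/8 passes to Mateo's descendants per stirpes.
The 5/8 is divided into 4 equal shares of 5/32 among Nieves, Joaquin, Pilar, Fernando.
Nieves predeceased; the 5/32 allotted to Nieves's branch passes to Nieves's issue by representation.
The 5/32 is divided into 3 equal shares of 5/96 among Ines, Elena, Valentina.
Ines predeceased; the 5/96 allotted to Ines's branch passes to Ines's issue by representation.
The 5/96 is divided into 4 equal shares of 5/384 among Yago, Beatriz, Catalina, Diego.
Yago is living and takes 5/384.
Beatriz is living and takes 5/384.
Catalina is living and takes 5/384.
Diego is living and takes 5/384.
Elena is living and takes 5/96.
Valentina is living and takes 5/96.
Joaquin is living and takes 5/32.
Pilar predeceased; the 5/32 allotted to Pilar's branch passes to Pilar's issue by representation.
Octavio's line is the sole branch at this level, so the full 5/32 passes to Octavio's issue by representation.
The 5/32 is divided into 2 equal shares of 5/64 among Ursula, Graciela.
Ursula is living and takes 5/64.
Graciela is living and takes 5/64.
Fernando is living and takes 5/32.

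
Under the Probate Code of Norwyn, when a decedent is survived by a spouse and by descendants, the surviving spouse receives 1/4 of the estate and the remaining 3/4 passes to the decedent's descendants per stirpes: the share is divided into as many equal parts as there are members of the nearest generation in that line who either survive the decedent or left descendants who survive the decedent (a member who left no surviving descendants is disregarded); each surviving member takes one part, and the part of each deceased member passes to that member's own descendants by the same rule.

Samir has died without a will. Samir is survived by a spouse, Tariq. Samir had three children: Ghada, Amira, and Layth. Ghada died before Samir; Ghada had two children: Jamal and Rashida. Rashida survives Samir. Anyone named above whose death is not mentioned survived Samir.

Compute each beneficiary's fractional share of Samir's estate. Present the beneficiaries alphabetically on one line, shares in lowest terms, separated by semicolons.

Tariq, as surviving spouse, takes 1/4.
The remaining 3/4 passes to Samir's descendants per stirpes.
The 3/4 is divided into 3 equal shares of 1/4 among Ghada, Amira, Layth.
Ghada predeceased; the 1/4 allotted to Ghada's branch passes to Ghada's issue by representation.
The 1/4 is divided into 2 equal shares of 1/8 among Jamal, Rashida.
Jamal is living and takes 1/8.
Rashida is living and takes 1/8.
Amira is living and takes 1/4.
Layth is living and takes 1/4.

Amira 1/4; Jamal 1/8; Layth 1/4; Rashida 1/8; Tariq 1/4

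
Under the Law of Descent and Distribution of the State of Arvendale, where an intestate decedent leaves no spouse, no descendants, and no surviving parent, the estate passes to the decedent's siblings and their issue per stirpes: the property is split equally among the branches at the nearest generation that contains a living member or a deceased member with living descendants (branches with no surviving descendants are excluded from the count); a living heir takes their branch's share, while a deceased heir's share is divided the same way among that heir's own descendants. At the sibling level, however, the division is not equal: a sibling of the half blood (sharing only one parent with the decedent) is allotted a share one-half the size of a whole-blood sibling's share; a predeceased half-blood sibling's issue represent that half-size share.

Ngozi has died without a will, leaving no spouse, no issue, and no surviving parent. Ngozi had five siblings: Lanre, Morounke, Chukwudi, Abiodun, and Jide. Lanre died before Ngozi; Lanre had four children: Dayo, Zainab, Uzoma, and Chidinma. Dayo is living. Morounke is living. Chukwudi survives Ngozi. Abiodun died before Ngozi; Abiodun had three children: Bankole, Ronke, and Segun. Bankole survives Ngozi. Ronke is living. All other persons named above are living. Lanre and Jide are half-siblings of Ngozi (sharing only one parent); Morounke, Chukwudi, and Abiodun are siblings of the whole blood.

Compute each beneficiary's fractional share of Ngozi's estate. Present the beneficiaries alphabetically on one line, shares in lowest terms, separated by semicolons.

No spouse, descendants, or parent survives, so the estate passes to Ngozi's siblings per stirpes.
Half-blood siblings count for one-half the weight of whole-blood siblings at the initial division.
Dividing 1 in proportion to weights (total weight 4): Lanre (weight 1/2) → 1/8; Morounke (weight 1) → 1/4; Chukwudi (weight 1) → 1/4; Abiodun (weight 1) → 1/4; Jide (weight 1/2) → 1/8.
Lanre predeceased; the 1/8 allotted to Lanre's branch passes to Lanre's issue by representation.
The 1/8 is divided into 4 equal shares of 1/32 among Dayo, Zainab, Uzoma, Chidinma.
Dayo is living and takes 1/32.
Zainab is living and takes 1/32.
Uzoma is living and takes 1/32.
Chidinma is living and takes 1/32.
Morounke is living and takes 1/4.
Chukwudi is living and takes 1/4.
Abiodun predeceased; the 1/4 allotted to Abiodun's branch passes to Abiodun's issue by representation.
The 1/4 is divided into 3 equal shares of 1/12 among Bankole, Ronke, Segun.
Bankole is living and takes 1/12.
Ronke is living and takes 1/12.
Segun is living and takes 1/12.
Jide is living and takes 1/8.

Bankole 1/12; Chidinma 1/32; Chukwudi 1/4; Dayo 1/32; Jide 1/8; Morounke 1/4; Ronke 1/12; Segun 1/12; Uzoma 1/32; Zainab 1/32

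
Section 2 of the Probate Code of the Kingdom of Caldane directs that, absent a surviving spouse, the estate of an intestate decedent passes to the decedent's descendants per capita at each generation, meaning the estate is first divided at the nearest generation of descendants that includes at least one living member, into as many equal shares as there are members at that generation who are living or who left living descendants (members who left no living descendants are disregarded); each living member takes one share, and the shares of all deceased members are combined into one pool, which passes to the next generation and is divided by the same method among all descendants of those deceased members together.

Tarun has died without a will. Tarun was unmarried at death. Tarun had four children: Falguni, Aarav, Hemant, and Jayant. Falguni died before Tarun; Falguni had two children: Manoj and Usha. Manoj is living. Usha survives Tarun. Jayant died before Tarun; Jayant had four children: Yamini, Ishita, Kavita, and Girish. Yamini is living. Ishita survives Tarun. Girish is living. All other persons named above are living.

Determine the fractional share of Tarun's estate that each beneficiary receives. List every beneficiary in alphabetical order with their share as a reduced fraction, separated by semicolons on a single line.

There is no surviving spouse, so the entire estate passes to Tarun's descendants per capita at each generation.
At generation 1 (Falguni, Aarav, Hemant, Jayant) there are 4 shares of (1)/4 = 1/4 each.
Living: Aarav and Hemant — each takes 1/4.
Deceased: Falguni and Jayant. Their combined 1/2 is pooled and carried to generation 2.
At generation 2 (Manoj, Usha, Yamini, Ishita, Kavita, Girish) there are 6 shares of (1/2)/6 = 1/12 each.
Living: Manoj, Usha, Yamini, Ishita, Kavita, and Girish — each takes 1/12.

Aarav 1/4; Girish 1/12; Hemant 1/4; Ishita 1/12; Kavita 1/12; Manoj 1/12; Usha 1/12; Yamini 1/12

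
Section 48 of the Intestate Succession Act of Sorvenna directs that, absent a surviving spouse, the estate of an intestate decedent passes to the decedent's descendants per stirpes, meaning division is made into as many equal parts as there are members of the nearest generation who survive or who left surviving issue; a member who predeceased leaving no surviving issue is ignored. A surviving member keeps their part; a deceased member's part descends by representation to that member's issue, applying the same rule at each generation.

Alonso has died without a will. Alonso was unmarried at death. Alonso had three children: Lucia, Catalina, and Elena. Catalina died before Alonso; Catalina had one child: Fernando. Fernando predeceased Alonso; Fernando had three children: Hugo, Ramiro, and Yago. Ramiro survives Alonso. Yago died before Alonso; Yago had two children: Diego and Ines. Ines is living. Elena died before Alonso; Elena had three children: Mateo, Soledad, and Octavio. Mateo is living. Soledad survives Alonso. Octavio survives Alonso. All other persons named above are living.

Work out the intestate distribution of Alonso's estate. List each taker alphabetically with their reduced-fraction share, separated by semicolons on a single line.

Diego 1/18; Hugo 1/9; Ines 1/18; Lucia 1/3; Mateo 1/9; Octavio 1/9; Ramiro 1/9; Soledad 1/9

There is no surviving spouse, so the entire estate passes to Alonso's descendants per stirpes.
The estate is divided into 3 equal shares of 1/3 among Lucia, Catalina, Elena.
Lucia is living and takes 1/3.
Catalina predeceased; the 1/3 allotted to Catalina's branch passes to Catalina's issue by representation.
Fernando's line is the sole branch at this level, so the full 1/3 passes to Fernando's issue by representation.
The 1/3 is divided into 3 equal shares of 1/9 among Hugo, Ramiro, Yago.
Hugo is living and takes 1/9.
Ramiro is living and takes 1/9.
Yago predeceased; the 1/9 allotted to Yago's branch passes to Yago's issue by representation.
The 1/9 is divided into 2 equal shares of 1/18 among Diego, Ines.
Diego is living and takes 1/18.
Ines is living and takes 1/18.
Elena predeceased; the 1/3 allotted to Elena's branch passes to Elena's issue by representation.
The 1/3 is divided into 3 equal shares of 1/9 among Mateo, Soledad, Octavio.
Mateo is living and takes 1/9.
Soledad is living and takes 1/9.
Octavio is living and takes 1/9.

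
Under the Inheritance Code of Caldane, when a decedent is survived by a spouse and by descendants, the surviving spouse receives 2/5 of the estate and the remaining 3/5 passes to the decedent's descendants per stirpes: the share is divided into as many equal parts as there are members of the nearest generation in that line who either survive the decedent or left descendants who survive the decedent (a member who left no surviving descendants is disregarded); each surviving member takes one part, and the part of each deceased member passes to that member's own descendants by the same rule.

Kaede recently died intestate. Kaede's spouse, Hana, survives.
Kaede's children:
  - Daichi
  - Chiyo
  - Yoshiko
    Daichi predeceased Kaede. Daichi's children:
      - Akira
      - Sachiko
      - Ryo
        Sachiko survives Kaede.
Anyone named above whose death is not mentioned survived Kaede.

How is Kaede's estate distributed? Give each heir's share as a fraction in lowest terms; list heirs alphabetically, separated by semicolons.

Hana, as surviving spouse, takes 2/5.
The remaining 3/5 passes to Kaede's descendants per stirpes.
The 3/5 is divided into 3 equal shares of 1/5 among Daichi, Chiyo, Yoshiko.
Daichi predeceased; the 1/5 allotted to Daichi's branch passes to Daichi's issue by representation.
The 1/5 is divided into 3 equal shares of 1/15 among Akira, Sachiko, Ryo.
Akira is living and takes 1/15.
Sachiko is living and takes 1/15.
Ryo is living and takes 1/15.
Chiyo is living and takes 1/5.
Yoshiko is living and takes 1/5.

Akira 1/15; Chiyo 1/5; Hana 2/5; Ryo 1/15; Sachiko 1/15; Yoshiko 1/5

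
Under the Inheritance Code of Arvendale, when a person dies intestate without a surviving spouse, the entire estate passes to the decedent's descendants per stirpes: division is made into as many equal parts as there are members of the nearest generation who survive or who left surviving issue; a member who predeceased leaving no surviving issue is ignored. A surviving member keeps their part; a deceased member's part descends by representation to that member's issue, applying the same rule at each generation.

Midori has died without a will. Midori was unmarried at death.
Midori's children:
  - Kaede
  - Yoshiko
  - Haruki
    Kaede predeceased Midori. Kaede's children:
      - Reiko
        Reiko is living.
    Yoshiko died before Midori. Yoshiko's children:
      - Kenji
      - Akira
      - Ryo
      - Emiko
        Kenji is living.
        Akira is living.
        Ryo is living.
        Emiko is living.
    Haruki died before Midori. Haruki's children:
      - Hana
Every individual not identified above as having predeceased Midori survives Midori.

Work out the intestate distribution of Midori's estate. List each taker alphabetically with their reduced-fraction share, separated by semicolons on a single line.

Akira 1/12; Emiko 1/12; Hana 1/3; Kenji 1/12; Reiko 1/3; Ryo 1/12

There is no surviving spouse, so the entire estate passes to Midori's descendants per stirpes.
The estate is divided into 3 equal shares of 1/3 among Kaede, Yoshiko, Haruki.
Kaede predeceased; the 1/3 allotted to Kaede's branch passes to Kaede's issue by representation.
Reiko is the sole taker at this level and receives the full 1/3.
Yoshiko predeceased; the 1/3 allotted to Yoshiko's branch passes to Yoshiko's issue by representation.
The 1/3 is divided into 4 equal shares of 1/12 among Kenji, Akira, Ryo, Emiko.
Kenji is living and takes 1/12.
Akira is living and takes 1/12.
Ryo is living and takes 1/12.
Emiko is living and takes 1/12.
Haruki predeceased; the 1/3 allotted to Haruki's branch passes to Haruki's issue by representation.
Hana is the sole taker at this level and receives the full 1/3.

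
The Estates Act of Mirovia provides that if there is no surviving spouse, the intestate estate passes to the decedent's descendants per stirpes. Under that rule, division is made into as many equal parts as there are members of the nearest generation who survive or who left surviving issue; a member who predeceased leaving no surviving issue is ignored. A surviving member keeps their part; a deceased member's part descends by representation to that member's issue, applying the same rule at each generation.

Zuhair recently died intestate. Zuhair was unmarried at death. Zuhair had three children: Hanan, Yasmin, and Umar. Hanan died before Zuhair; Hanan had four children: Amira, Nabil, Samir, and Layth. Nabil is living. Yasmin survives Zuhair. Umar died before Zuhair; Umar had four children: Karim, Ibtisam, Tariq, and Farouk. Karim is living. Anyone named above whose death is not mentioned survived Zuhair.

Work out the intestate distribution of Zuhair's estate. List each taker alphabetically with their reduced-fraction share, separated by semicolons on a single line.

There is no surviving spouse, so the entire estate passes to Zuhair's descendants per stirpes.
The estate is divided into 3 equal shares of 1/3 among Hanan, Yasmin, Umar.
Hanan predeceased; the 1/3 allotted to Hanan's branch passes to Hanan's issue by representation.
The 1/3 is divided into 4 equal shares of 1/12 among Amira, Nabil, Samir, Layth.
Amira is living and takes 1/12.
Nabil is living and takes 1/12.
Samir is living and takes 1/12.
Layth is living and takes 1/12.
Yasmin is living and takes 1/3.
Umar predeceased; the 1/3 allotted to Umar's branch passes to Umar's issue by representation.
The 1/3 is divided into 4 equal shares of 1/12 among Karim, Ibtisam, Tariq, Farouk.
Karim is living and takes 1/12.
Ibtisam is living and takes 1/12.
Tariq is living and takes 1/12.
Farouk is living and takes 1/12.

Amira 1/12; Farouk 1/12; Ibtisam 1/12; Karim 1/12; Layth 1/12; Nabil 1/12; Samir 1/12; Tariq 1/12; Yasmin 1/3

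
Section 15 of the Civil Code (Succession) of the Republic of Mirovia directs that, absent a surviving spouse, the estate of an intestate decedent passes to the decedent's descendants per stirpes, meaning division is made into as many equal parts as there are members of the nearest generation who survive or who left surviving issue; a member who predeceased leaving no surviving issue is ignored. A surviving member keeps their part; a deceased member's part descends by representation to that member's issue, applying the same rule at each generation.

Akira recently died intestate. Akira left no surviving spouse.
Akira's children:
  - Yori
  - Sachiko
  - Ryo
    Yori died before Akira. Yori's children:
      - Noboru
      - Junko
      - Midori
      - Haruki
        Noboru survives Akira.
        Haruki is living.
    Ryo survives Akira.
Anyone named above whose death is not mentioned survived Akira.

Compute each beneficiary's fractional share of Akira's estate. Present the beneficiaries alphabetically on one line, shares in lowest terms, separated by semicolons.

Haruki 1/12; Junko 1/12; Midori 1/12; Noboru 1/12; Ryo 1/3; Sachiko 1/3

There is no surviving spouse, so the entire estate passes to Akira's descendants per stirpes.
The estate is divided into 3 equal shares of 1/3 among Yori, Sachiko, Ryo.
Yori predeceased; the 1/3 allotted to Yori's branch passes to Yori's issue by representation.
The 1/3 is divided into 4 equal shares of 1/12 among Noboru, Junko, Midori, Haruki.
Noboru is living and takes 1/12.
Junko is living and takes 1/12.
Midori is living and takes 1/12.
Haruki is living and takes 1/12.
Sachiko is living and takes 1/3.
Ryo is living and takes 1/3.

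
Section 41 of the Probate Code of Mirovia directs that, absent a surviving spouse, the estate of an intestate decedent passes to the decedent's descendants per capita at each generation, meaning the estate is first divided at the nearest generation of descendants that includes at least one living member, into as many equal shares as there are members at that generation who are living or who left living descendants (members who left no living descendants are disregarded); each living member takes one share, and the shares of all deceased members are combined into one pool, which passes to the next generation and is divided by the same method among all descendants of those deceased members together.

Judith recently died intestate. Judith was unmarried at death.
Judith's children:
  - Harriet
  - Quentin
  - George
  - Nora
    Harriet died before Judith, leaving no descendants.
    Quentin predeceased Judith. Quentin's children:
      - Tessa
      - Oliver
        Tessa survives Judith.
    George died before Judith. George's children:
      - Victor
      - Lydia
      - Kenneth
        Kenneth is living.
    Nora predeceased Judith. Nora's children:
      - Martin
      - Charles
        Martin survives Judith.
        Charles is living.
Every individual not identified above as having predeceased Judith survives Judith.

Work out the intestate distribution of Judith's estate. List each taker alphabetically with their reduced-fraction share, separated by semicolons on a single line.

Charles 1/7; Kenneth 1/7; Lydia 1/7; Martin 1/7; Oliver 1/7; Tessa 1/7; Victor 1/7

There is no surviving spouse, so the entire estate passes to Judith's descendants per capita at each generation.
No one at generation 1 (Quentin, George, Nora) is living; moving to the next generation.
At generation 2 (Tessa, Oliver, Victor, Lydia, Kenneth, Martin, Charles) there are 7 shares of (1)/7 = 1/7 each.
Living: Tessa, Oliver, Victor, Lydia, Kenneth, Martin, and Charles — each takes 1/7.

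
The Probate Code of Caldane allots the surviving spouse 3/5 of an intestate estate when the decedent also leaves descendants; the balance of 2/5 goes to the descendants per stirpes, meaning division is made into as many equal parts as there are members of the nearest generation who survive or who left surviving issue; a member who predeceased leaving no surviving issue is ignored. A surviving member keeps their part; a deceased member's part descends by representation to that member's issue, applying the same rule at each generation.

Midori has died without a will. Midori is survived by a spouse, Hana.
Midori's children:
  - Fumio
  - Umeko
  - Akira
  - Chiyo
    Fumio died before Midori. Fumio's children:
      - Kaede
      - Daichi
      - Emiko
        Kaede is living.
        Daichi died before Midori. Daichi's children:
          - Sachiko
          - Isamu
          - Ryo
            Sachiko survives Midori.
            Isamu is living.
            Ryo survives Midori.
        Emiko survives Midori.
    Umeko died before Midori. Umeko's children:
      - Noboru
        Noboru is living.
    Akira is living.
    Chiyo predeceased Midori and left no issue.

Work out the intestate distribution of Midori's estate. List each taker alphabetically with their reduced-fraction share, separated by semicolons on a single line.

Akira 2/15; Emiko 2/45; Hana 3/5; Isamu 2/135; Kaede 2/45; Noboru 2/15; Ryo 2/135; Sachiko 2/135

Hana, as surviving spouse, takes 3/5.
The remaining 2/5 passes to Midori's descendants per stirpes.
Chiyo left no surviving issue, so that branch lapses and is disregarded.
The 2/5 is divided into 3 equal shares of 2/15 among Fumio, Umeko, Akira.
Fumio predeceased; the 2/15 allotted to Fumio's branch passes to Fumio's issue by representation.
The 2/15 is divided into 3 equal shares of 2/45 among Kaede, Daichi, Emiko.
Kaede is living and takes 2/45.
Daichi predeceased; the 2/45 allotted to Daichi's branch passes to Daichi's issue by representation.
The 2/45 is divided into 3 equal shares of 2/135 among Sachiko, Isamu, Ryo.
Sachiko is living and takes 2/135.
Isamu is living and takes 2/135.
Ryo is living and takes 2/135.
Emiko is living and takes 2/45.
Umeko predeceased; the 2/15 allotted to Umeko's branch passes to Umeko's issue by representation.
Noboru is the sole taker at this level and receives the full 2/15.
Akira is living and takes 2/15.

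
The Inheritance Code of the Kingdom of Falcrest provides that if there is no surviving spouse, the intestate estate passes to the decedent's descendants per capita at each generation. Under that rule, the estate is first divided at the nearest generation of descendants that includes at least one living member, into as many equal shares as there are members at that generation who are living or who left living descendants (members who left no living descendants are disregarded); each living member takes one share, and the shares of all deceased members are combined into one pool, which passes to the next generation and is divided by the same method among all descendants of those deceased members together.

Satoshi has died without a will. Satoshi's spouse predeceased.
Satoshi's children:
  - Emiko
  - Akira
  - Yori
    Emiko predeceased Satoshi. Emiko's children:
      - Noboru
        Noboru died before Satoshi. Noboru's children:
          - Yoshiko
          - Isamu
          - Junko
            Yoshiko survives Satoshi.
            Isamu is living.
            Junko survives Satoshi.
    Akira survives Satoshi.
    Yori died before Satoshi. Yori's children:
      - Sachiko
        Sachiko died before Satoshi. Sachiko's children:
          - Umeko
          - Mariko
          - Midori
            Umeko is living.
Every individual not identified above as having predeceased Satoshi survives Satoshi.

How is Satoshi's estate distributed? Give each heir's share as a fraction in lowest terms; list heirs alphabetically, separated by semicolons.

There is no surviving spouse, so the entire estate passes to Satoshi's descendants per capita at each generation.
At generation 1 (Emiko, Akira, Yori) there are 3 shares of (1)/3 = 1/3 each.
Living: Akira — each takes 1/3.
Deceased: Emiko and Yori. Their combined 2/3 is pooled and carried to generation 2.
At generation 2 (Noboru, Sachiko) there are 2 shares of (2/3)/2 = 1/3 each.
Deceased: Noboru and Sachiko. Their combined 2/3 is pooled and carried to generation 3.
At generation 3 (Yoshiko, Isamu, Junko, Umeko, Mariko, Midori) there are 6 shares of (2/3)/6 = 1/9 each.
Living: Yoshiko, Isamu, Junko, Umeko, Mariko, and Midori — each takes 1/9.

Akira 1/3; Isamu 1/9; Junko 1/9; Mariko 1/9; Midori 1/9; Umeko 1/9; Yoshiko 1/9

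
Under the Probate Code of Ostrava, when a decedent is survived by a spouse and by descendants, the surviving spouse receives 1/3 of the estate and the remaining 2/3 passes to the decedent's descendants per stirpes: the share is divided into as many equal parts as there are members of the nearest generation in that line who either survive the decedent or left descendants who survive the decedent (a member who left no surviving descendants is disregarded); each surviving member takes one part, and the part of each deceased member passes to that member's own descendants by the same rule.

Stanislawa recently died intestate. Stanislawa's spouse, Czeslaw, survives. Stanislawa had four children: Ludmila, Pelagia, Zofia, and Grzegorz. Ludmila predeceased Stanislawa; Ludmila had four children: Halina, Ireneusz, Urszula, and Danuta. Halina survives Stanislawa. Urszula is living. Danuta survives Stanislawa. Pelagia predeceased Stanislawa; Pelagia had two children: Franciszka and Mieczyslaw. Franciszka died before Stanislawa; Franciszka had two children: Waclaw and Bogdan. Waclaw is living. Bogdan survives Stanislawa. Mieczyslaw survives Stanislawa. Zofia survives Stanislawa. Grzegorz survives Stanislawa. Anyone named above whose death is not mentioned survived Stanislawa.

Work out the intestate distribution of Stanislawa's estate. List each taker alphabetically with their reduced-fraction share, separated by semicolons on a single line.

Bogdan 1/24; Czeslaw 1/3; Danuta 1/24; Grzegorz 1/6; Halina 1/24; Ireneusz 1/24; Mieczyslaw 1/12; Urszula 1/24; Waclaw 1/24; Zofia 1/6

Czeslaw, as surviving spouse, takes 1/3.
The remaining 2/3 passes to Stanislawa's descendants per stirpes.
The 2/3 is divided into 4 equal shares of 1/6 among Ludmila, Pelagia, Zofia, Grzegorz.
Ludmila predeceased; the 1/6 allotted to Ludmila's branch passes to Ludmila's issue by representation.
The 1/6 is divided into 4 equal shares of 1/24 among Halina, Ireneusz, Urszula, Danuta.
Halina is living and takes 1/24.
Ireneusz is living and takes 1/24.
Urszula is living and takes 1/24.
Danuta is living and takes 1/24.
Pelagia predeceased; the 1/6 allotted to Pelagia's branch passes to Pelagia's issue by representation.
The 1/6 is divided into 2 equal shares of 1/12 among Franciszka, Mieczyslaw.
Franciszka predeceased; the 1/12 allotted to Franciszka's branch passes to Franciszka's issue by representation.
The 1/12 is divided into 2 equal shares of 1/24 among Waclaw, Bogdan.
Waclaw is living and takes 1/24.
Bogdan is living and takes 1/24.
Mieczyslaw is living and takes 1/12.
Zofia is living and takes 1/6.
Grzegorz is living and takes 1/6.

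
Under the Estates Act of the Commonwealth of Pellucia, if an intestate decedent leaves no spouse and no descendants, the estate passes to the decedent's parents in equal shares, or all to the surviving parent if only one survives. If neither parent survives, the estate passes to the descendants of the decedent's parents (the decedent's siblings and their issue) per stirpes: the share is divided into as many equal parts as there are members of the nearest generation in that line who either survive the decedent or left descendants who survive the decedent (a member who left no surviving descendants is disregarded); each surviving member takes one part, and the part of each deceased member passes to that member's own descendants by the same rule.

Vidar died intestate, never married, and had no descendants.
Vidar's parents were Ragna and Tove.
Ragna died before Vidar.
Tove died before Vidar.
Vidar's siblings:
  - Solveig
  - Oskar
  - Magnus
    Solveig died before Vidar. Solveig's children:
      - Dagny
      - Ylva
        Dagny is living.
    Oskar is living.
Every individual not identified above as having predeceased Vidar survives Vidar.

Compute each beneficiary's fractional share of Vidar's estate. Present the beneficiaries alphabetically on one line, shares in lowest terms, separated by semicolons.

Neither parent survives and there are no descendants, so the estate passes to Vidar's siblings and their issue per stirpes.
The estate is divided into 3 equal shares of 1/3 among Solveig, Oskar, Magnus.
Solveig predeceased; the 1/3 allotted to Solveig's branch passes to Solveig's issue by representation.
The 1/3 is divided into 2 equal shares of 1/6 among Dagny, Ylva.
Dagny is living and takes 1/6.
Ylva is living and takes 1/6.
Oskar is living and takes 1/3.
Magnus is living and takes 1/3.

Dagny 1/6; Magnus 1/3; Oskar 1/3; Ylva 1/6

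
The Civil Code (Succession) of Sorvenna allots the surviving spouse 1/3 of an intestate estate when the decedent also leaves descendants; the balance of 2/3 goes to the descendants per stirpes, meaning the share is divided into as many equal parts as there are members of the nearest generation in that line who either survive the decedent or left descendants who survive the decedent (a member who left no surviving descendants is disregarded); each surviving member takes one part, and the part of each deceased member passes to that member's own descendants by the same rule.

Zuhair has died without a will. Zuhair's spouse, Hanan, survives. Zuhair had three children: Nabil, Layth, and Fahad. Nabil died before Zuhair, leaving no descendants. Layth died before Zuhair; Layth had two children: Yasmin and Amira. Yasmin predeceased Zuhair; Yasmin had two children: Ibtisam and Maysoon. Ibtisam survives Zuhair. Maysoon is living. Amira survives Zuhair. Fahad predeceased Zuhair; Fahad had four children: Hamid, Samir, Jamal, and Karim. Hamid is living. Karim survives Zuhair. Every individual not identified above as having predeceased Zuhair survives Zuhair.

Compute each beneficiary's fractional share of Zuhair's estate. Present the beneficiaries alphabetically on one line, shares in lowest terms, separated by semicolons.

Hanan, as surviving spouse, takes 1/3.
The remaining 2/3 passes to Zuhair's descendants per stirpes.
Nabil left no surviving issue, so that branch lapses and is disregarded.
The 2/3 is divided into 2 equal shares of 1/3 among Layth, Fahad.
Layth predeceased; the 1/3 allotted to Layth's branch passes to Layth's issue by representation.
The 1/3 is divided into 2 equal shares of 1/6 among Yasmin, Amira.
Yasmin predeceased; the 1/6 allotted to Yasmin's branch passes to Yasmin's issue by representation.
The 1/6 is divided into 2 equal shares of 1/12 among Ibtisam, Maysoon.
Ibtisam is living and takes 1/12.
Maysoon is living and takes 1/12.
Amira is living and takes 1/6.
Fahad predeceased; the 1/3 allotted to Fahad's branch passes to Fahad's issue by representation.
The 1/3 is divided into 4 equal shares of 1/12 among Hamid, Samir, Jamal, Karim.
Hamid is living and takes 1/12.
Samir is living and takes 1/12.
Jamal is living and takes 1/12.
Karim is living and takes 1/12.

Amira 1/6; Hamid 1/12; Hanan 1/3; Ibtisam 1/12; Jamal 1/12; Karim 1/12; Maysoon 1/12; Samir 1/12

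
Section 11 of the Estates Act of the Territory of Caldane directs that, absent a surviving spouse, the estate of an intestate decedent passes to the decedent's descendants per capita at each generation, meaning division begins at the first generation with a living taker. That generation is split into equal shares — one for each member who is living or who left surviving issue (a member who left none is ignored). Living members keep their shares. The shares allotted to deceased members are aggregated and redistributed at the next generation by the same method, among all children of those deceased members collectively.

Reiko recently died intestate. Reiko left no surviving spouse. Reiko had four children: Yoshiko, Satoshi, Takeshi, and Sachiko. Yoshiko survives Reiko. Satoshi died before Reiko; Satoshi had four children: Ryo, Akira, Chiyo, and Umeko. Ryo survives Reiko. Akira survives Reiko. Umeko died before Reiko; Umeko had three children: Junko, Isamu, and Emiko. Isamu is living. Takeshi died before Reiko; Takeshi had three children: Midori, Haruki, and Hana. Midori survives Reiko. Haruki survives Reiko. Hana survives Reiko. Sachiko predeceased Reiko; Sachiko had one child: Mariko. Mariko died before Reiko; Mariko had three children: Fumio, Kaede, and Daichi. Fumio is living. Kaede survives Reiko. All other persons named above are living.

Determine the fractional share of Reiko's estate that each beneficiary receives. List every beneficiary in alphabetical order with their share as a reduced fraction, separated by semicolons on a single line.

Akira 3/32; Chiyo 3/32; Daichi 1/32; Emiko 1/32; Fumio 1/32; Hana 3/32; Haruki 3/32; Isamu 1/32; Junko 1/32; Kaede 1/32; Midori 3/32; Ryo 3/32; Yoshiko 1/4

There is no surviving spouse, so the entire estate passes to Reiko's descendants per capita at each generation.
At generation 1 (Yoshiko, Satoshi, Takeshi, Sachiko) there are 4 shares of (1)/4 = 1/4 each.
Living: Yoshiko — each takes 1/4.
Deceased: Satoshi, Takeshi, and Sachiko. Their combined 3/4 is pooled and carried to generation 2.
At generation 2 (Ryo, Akira, Chiyo, Umeko, Midori, Haruki, Hana, Mariko) there are 8 shares of (3/4)/8 = 3/32 each.
Living: Ryo, Akira, Chiyo, Midori, Haruki, and Hana — each takes 3/32.
Deceased: Umeko and Mariko. Their combined 3/16 is pooled and carried to generation 3.
At generation 3 (Junko, Isamu, Emiko, Fumio, Kaede, Daichi) there are 6 shares of (3/16)/6 = 1/32 each.
Living: Junko, Isamu, Emiko, Fumio, Kaede, and Daichi — each takes 1/32.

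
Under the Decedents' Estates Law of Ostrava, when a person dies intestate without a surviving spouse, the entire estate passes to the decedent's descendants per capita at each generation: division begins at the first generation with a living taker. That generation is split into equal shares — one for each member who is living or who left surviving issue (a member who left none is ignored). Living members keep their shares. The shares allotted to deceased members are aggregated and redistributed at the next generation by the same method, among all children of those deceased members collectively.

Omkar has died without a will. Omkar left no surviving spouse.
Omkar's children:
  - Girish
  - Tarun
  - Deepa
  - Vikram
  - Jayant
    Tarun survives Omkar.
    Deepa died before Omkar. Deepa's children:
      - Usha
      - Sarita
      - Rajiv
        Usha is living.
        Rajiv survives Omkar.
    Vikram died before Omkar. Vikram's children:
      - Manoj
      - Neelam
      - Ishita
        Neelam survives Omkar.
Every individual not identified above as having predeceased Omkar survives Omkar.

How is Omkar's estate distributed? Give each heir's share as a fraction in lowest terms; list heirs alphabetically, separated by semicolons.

There is no surviving spouse, so the entire estate passes to Omkar's descendants per capita at each generation.
At generation 1 (Girish, Tarun, Deepa, Vikram, Jayant) there are 5 shares of (1)/5 = 1/5 each.
Living: Girish, Tarun, and Jayant — each takes 1/5.
Deceased: Deepa and Vikram. Their combined 2/5 is pooled and carried to generation 2.
At generation 2 (Usha, Sarita, Rajiv, Manoj, Neelam, Ishita) there are 6 shares of (2/5)/6 = 1/15 each.
Living: Usha, Sarita, Rajiv, Manoj, Neelam, and Ishita — each takes 1/15.

Girish 1/5; Ishita 1/15; Jayant 1/5; Manoj 1/15; Neelam 1/15; Rajiv 1/15; Sarita 1/15; Tarun 1/5; Usha 1/15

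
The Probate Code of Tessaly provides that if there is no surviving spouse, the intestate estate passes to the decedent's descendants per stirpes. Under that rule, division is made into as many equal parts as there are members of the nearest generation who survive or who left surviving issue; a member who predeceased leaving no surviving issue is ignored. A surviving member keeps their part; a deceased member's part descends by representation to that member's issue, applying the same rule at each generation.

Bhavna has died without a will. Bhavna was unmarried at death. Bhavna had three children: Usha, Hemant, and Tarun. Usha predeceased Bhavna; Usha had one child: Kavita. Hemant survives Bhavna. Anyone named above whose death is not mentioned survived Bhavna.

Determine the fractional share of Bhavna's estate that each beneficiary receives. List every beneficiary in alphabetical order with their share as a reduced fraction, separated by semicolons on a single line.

There is no surviving spouse, so the entire estate passes to Bhavna's descendants per stirpes.
The estate is divided into 3 equal shares of 1/3 among Usha, Hemant, Tarun.
Usha predeceased; the 1/3 allotted to Usha's branch passes to Usha's issue by representation.
Kavita is the sole taker at this level and receives the full 1/3.
Hemant is living and takes 1/3.
Tarun is living and takes 1/3.

Hemant 1/3; Kavita 1/3; Tarun 1/3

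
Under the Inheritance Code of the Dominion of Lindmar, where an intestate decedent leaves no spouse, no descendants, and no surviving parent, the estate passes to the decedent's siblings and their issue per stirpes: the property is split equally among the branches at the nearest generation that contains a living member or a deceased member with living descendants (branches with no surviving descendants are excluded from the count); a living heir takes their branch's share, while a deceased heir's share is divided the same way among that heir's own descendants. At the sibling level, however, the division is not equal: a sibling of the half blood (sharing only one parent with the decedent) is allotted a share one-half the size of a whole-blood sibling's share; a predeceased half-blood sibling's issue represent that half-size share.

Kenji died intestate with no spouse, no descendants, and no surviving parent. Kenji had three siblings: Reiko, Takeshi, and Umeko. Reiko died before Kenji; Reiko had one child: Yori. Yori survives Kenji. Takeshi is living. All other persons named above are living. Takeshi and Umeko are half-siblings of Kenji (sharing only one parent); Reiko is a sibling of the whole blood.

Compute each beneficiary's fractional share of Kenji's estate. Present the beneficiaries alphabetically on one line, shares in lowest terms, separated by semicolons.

No spouse, descendants, or parent survives, so the estate passes to Kenji's siblings per stirpes.
Half-blood siblings count for one-half the weight of whole-blood siblings at the initial division.
Dividing 1 in proportion to weights (total weight 2): Reiko (weight 1) → 1/2; Takeshi (weight 1/2) → 1/4; Umeko (weight 1/2) → 1/4.
Reiko predeceased; the 1/2 allotted to Reiko's branch passes to Reiko's issue by representation.
Yori is the sole taker at this level and receives the full 1/2.
Takeshi is living and takes 1/4.
Umeko is living and takes 1/4.

Takeshi 1/4; Umeko 1/4; Yori 1/2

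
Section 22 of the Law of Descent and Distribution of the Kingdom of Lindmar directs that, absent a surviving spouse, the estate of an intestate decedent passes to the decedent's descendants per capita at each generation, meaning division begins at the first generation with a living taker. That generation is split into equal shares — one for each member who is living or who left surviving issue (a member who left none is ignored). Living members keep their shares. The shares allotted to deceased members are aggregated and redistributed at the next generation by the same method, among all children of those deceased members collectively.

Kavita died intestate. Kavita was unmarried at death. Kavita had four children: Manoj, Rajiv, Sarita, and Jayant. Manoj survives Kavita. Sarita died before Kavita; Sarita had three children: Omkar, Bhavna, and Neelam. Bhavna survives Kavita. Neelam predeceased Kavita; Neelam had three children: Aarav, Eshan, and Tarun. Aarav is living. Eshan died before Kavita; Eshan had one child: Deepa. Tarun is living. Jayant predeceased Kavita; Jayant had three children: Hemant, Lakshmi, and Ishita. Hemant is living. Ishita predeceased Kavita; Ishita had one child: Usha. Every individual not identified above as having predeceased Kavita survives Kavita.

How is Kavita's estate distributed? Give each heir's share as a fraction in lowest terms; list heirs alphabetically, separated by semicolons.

Aarav 1/24; Bhavna 1/12; Deepa 1/24; Hemant 1/12; Lakshmi 1/12; Manoj 1/4; Omkar 1/12; Rajiv 1/4; Tarun 1/24; Usha 1/24

There is no surviving spouse, so the entire estate passes to Kavita's descendants per capita at each generation.
At generation 1 (Manoj, Rajiv, Sarita, Jayant) there are 4 shares of (1)/4 = 1/4 each.
Living: Manoj and Rajiv — each takes 1/4.
Deceased: Sarita and Jayant. Their combined 1/2 is pooled and carried to generation 2.
At generation 2 (Omkar, Bhavna, Neelam, Hemant, Lakshmi, Ishita) there are 6 shares of (1/2)/6 = 1/12 each.
Living: Omkar, Bhavna, Hemant, and Lakshmi — each takes 1/12.
Deceased: Neelam and Ishita. Their combined 1/6 is pooled and carried to generation 3.
At generation 3 (Aarav, Eshan, Tarun, Usha) there are 4 shares of (1/6)/4 = 1/24 each.
Living: Aarav, Tarun, and Usha — each takes 1/24.
Deceased: Eshan. That 1/24 share is carried to generation 4.
At generation 4 (Deepa) there are 1 shares of (1/24)/1 = 1/24 each.
Living: Deepa — each takes 1/24.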